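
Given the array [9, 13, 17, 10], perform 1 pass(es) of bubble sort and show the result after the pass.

After pass 1: [9, 13, 10, 17] (1 swaps)
Total swaps: 1


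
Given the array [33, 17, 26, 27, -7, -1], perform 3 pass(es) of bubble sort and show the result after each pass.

After pass 1: [17, 26, 27, -7, -1, 33] (5 swaps)
After pass 2: [17, 26, -7, -1, 27, 33] (2 swaps)
After pass 3: [17, -7, -1, 26, 27, 33] (2 swaps)
Total swaps: 9


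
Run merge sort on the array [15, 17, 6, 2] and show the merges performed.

Divide and conquer:
  Merge [15] + [17] -> [15, 17]
  Merge [6] + [2] -> [2, 6]
  Merge [15, 17] + [2, 6] -> [2, 6, 15, 17]


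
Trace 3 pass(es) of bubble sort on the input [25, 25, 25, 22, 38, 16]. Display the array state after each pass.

After pass 1: [25, 25, 22, 25, 16, 38] (2 swaps)
After pass 2: [25, 22, 25, 16, 25, 38] (2 swaps)
After pass 3: [22, 25, 16, 25, 25, 38] (2 swaps)
Total swaps: 6


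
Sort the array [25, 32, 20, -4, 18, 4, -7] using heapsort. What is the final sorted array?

Build heap: [32, 25, 20, -4, 18, 4, -7]
Extract 32: [25, 18, 20, -4, -7, 4, 32]
Extract 25: [20, 18, 4, -4, -7, 25, 32]
Extract 20: [18, -4, 4, -7, 20, 25, 32]
Extract 18: [4, -4, -7, 18, 20, 25, 32]
Extract 4: [-4, -7, 4, 18, 20, 25, 32]
Extract -4: [-7, -4, 4, 18, 20, 25, 32]


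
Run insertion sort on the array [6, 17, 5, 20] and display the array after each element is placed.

First element 6 is already 'sorted'
Insert 17: shifted 0 elements -> [6, 17, 5, 20]
Insert 5: shifted 2 elements -> [5, 6, 17, 20]
Insert 20: shifted 0 elements -> [5, 6, 17, 20]


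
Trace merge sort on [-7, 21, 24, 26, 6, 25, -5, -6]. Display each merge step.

Divide and conquer:
  Merge [-7] + [21] -> [-7, 21]
  Merge [24] + [26] -> [24, 26]
  Merge [-7, 21] + [24, 26] -> [-7, 21, 24, 26]
  Merge [6] + [25] -> [6, 25]
  Merge [-5] + [-6] -> [-6, -5]
  Merge [6, 25] + [-6, -5] -> [-6, -5, 6, 25]
  Merge [-7, 21, 24, 26] + [-6, -5, 6, 25] -> [-7, -6, -5, 6, 21, 24, 25, 26]


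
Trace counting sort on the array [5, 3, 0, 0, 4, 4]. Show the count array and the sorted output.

Count array: [2, 0, 0, 1, 2, 1]
(count[i] = number of elements equal to i)
Cumulative count: [2, 2, 2, 3, 5, 6]
Sorted: [0, 0, 3, 4, 4, 5]


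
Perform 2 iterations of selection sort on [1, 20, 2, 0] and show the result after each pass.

Pass 1: Select minimum 0 at index 3, swap -> [0, 20, 2, 1]
Pass 2: Select minimum 1 at index 3, swap -> [0, 1, 2, 20]


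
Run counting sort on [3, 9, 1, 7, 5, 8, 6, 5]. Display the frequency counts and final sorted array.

Count array: [0, 1, 0, 1, 0, 2, 1, 1, 1, 1]
(count[i] = number of elements equal to i)
Cumulative count: [0, 1, 1, 2, 2, 4, 5, 6, 7, 8]
Sorted: [1, 3, 5, 5, 6, 7, 8, 9]


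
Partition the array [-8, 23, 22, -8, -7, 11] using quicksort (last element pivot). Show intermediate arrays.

Partition 1: pivot=11 at index 3 -> [-8, -8, -7, 11, 22, 23]
Partition 2: pivot=-7 at index 2 -> [-8, -8, -7, 11, 22, 23]
Partition 3: pivot=-8 at index 1 -> [-8, -8, -7, 11, 22, 23]
Partition 4: pivot=23 at index 5 -> [-8, -8, -7, 11, 22, 23]


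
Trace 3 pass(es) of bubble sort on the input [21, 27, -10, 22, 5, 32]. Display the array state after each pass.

After pass 1: [21, -10, 22, 5, 27, 32] (3 swaps)
After pass 2: [-10, 21, 5, 22, 27, 32] (2 swaps)
After pass 3: [-10, 5, 21, 22, 27, 32] (1 swaps)
Total swaps: 6


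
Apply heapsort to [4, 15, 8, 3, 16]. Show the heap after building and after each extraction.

Build heap: [16, 15, 8, 3, 4]
Extract 16: [15, 4, 8, 3, 16]
Extract 15: [8, 4, 3, 15, 16]
Extract 8: [4, 3, 8, 15, 16]
Extract 4: [3, 4, 8, 15, 16]


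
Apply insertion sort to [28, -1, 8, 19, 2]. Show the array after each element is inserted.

First element 28 is already 'sorted'
Insert -1: shifted 1 elements -> [-1, 28, 8, 19, 2]
Insert 8: shifted 1 elements -> [-1, 8, 28, 19, 2]
Insert 19: shifted 1 elements -> [-1, 8, 19, 28, 2]
Insert 2: shifted 3 elements -> [-1, 2, 8, 19, 28]


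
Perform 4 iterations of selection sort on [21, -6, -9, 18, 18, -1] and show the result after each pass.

Pass 1: Select minimum -9 at index 2, swap -> [-9, -6, 21, 18, 18, -1]
Pass 2: Select minimum -6 at index 1, swap -> [-9, -6, 21, 18, 18, -1]
Pass 3: Select minimum -1 at index 5, swap -> [-9, -6, -1, 18, 18, 21]
Pass 4: Select minimum 18 at index 3, swap -> [-9, -6, -1, 18, 18, 21]


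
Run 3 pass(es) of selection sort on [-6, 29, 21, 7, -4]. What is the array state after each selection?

Pass 1: Select minimum -6 at index 0, swap -> [-6, 29, 21, 7, -4]
Pass 2: Select minimum -4 at index 4, swap -> [-6, -4, 21, 7, 29]
Pass 3: Select minimum 7 at index 3, swap -> [-6, -4, 7, 21, 29]


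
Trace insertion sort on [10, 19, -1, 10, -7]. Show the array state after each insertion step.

First element 10 is already 'sorted'
Insert 19: shifted 0 elements -> [10, 19, -1, 10, -7]
Insert -1: shifted 2 elements -> [-1, 10, 19, 10, -7]
Insert 10: shifted 1 elements -> [-1, 10, 10, 19, -7]
Insert -7: shifted 4 elements -> [-7, -1, 10, 10, 19]


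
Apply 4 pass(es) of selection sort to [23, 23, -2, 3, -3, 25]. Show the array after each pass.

Pass 1: Select minimum -3 at index 4, swap -> [-3, 23, -2, 3, 23, 25]
Pass 2: Select minimum -2 at index 2, swap -> [-3, -2, 23, 3, 23, 25]
Pass 3: Select minimum 3 at index 3, swap -> [-3, -2, 3, 23, 23, 25]
Pass 4: Select minimum 23 at index 3, swap -> [-3, -2, 3, 23, 23, 25]


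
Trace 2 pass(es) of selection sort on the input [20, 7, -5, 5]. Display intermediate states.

Pass 1: Select minimum -5 at index 2, swap -> [-5, 7, 20, 5]
Pass 2: Select minimum 5 at index 3, swap -> [-5, 5, 20, 7]


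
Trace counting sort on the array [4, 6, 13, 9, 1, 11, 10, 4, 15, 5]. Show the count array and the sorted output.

Count array: [0, 1, 0, 0, 2, 1, 1, 0, 0, 1, 1, 1, 0, 1, 0, 1]
(count[i] = number of elements equal to i)
Cumulative count: [0, 1, 1, 1, 3, 4, 5, 5, 5, 6, 7, 8, 8, 9, 9, 10]
Sorted: [1, 4, 4, 5, 6, 9, 10, 11, 13, 15]


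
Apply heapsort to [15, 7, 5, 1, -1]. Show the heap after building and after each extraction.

Build heap: [15, 7, 5, 1, -1]
Extract 15: [7, 1, 5, -1, 15]
Extract 7: [5, 1, -1, 7, 15]
Extract 5: [1, -1, 5, 7, 15]
Extract 1: [-1, 1, 5, 7, 15]


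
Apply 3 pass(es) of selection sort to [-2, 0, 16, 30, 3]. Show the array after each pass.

Pass 1: Select minimum -2 at index 0, swap -> [-2, 0, 16, 30, 3]
Pass 2: Select minimum 0 at index 1, swap -> [-2, 0, 16, 30, 3]
Pass 3: Select minimum 3 at index 4, swap -> [-2, 0, 3, 30, 16]


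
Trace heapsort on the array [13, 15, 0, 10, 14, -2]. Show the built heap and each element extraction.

Build heap: [15, 14, 0, 10, 13, -2]
Extract 15: [14, 13, 0, 10, -2, 15]
Extract 14: [13, 10, 0, -2, 14, 15]
Extract 13: [10, -2, 0, 13, 14, 15]
Extract 10: [0, -2, 10, 13, 14, 15]
Extract 0: [-2, 0, 10, 13, 14, 15]


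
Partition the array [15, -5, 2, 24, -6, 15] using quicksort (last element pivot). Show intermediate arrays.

Partition 1: pivot=15 at index 4 -> [15, -5, 2, -6, 15, 24]
Partition 2: pivot=-6 at index 0 -> [-6, -5, 2, 15, 15, 24]
Partition 3: pivot=15 at index 3 -> [-6, -5, 2, 15, 15, 24]
Partition 4: pivot=2 at index 2 -> [-6, -5, 2, 15, 15, 24]


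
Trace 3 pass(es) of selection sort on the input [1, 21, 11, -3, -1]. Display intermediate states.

Pass 1: Select minimum -3 at index 3, swap -> [-3, 21, 11, 1, -1]
Pass 2: Select minimum -1 at index 4, swap -> [-3, -1, 11, 1, 21]
Pass 3: Select minimum 1 at index 3, swap -> [-3, -1, 1, 11, 21]


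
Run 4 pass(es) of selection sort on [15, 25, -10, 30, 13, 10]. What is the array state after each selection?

Pass 1: Select minimum -10 at index 2, swap -> [-10, 25, 15, 30, 13, 10]
Pass 2: Select minimum 10 at index 5, swap -> [-10, 10, 15, 30, 13, 25]
Pass 3: Select minimum 13 at index 4, swap -> [-10, 10, 13, 30, 15, 25]
Pass 4: Select minimum 15 at index 4, swap -> [-10, 10, 13, 15, 30, 25]


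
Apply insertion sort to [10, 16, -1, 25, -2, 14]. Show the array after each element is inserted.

First element 10 is already 'sorted'
Insert 16: shifted 0 elements -> [10, 16, -1, 25, -2, 14]
Insert -1: shifted 2 elements -> [-1, 10, 16, 25, -2, 14]
Insert 25: shifted 0 elements -> [-1, 10, 16, 25, -2, 14]
Insert -2: shifted 4 elements -> [-2, -1, 10, 16, 25, 14]
Insert 14: shifted 2 elements -> [-2, -1, 10, 14, 16, 25]


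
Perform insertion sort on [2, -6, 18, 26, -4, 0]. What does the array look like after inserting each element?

First element 2 is already 'sorted'
Insert -6: shifted 1 elements -> [-6, 2, 18, 26, -4, 0]
Insert 18: shifted 0 elements -> [-6, 2, 18, 26, -4, 0]
Insert 26: shifted 0 elements -> [-6, 2, 18, 26, -4, 0]
Insert -4: shifted 3 elements -> [-6, -4, 2, 18, 26, 0]
Insert 0: shifted 3 elements -> [-6, -4, 0, 2, 18, 26]


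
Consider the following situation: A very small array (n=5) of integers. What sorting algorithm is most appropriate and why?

Best choice: Insertion sort
Reason: For tiny inputs the O(n^2) overhead is negligible and insertion sort has minimal constant factors


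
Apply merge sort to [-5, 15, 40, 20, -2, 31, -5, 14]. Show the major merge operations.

Divide and conquer:
  Merge [-5] + [15] -> [-5, 15]
  Merge [40] + [20] -> [20, 40]
  Merge [-5, 15] + [20, 40] -> [-5, 15, 20, 40]
  Merge [-2] + [31] -> [-2, 31]
  Merge [-5] + [14] -> [-5, 14]
  Merge [-2, 31] + [-5, 14] -> [-5, -2, 14, 31]
  Merge [-5, 15, 20, 40] + [-5, -2, 14, 31] -> [-5, -5, -2, 14, 15, 20, 31, 40]


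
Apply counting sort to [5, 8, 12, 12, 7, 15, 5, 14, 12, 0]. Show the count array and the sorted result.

Count array: [1, 0, 0, 0, 0, 2, 0, 1, 1, 0, 0, 0, 3, 0, 1, 1]
(count[i] = number of elements equal to i)
Cumulative count: [1, 1, 1, 1, 1, 3, 3, 4, 5, 5, 5, 5, 8, 8, 9, 10]
Sorted: [0, 5, 5, 7, 8, 12, 12, 12, 14, 15]


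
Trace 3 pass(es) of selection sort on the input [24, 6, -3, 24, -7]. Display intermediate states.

Pass 1: Select minimum -7 at index 4, swap -> [-7, 6, -3, 24, 24]
Pass 2: Select minimum -3 at index 2, swap -> [-7, -3, 6, 24, 24]
Pass 3: Select minimum 6 at index 2, swap -> [-7, -3, 6, 24, 24]


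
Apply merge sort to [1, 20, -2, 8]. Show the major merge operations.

Divide and conquer:
  Merge [1] + [20] -> [1, 20]
  Merge [-2] + [8] -> [-2, 8]
  Merge [1, 20] + [-2, 8] -> [-2, 1, 8, 20]


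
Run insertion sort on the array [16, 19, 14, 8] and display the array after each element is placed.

First element 16 is already 'sorted'
Insert 19: shifted 0 elements -> [16, 19, 14, 8]
Insert 14: shifted 2 elements -> [14, 16, 19, 8]
Insert 8: shifted 3 elements -> [8, 14, 16, 19]


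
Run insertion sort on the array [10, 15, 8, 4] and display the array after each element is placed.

First element 10 is already 'sorted'
Insert 15: shifted 0 elements -> [10, 15, 8, 4]
Insert 8: shifted 2 elements -> [8, 10, 15, 4]
Insert 4: shifted 3 elements -> [4, 8, 10, 15]


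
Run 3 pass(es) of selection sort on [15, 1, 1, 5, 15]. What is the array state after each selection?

Pass 1: Select minimum 1 at index 1, swap -> [1, 15, 1, 5, 15]
Pass 2: Select minimum 1 at index 2, swap -> [1, 1, 15, 5, 15]
Pass 3: Select minimum 5 at index 3, swap -> [1, 1, 5, 15, 15]


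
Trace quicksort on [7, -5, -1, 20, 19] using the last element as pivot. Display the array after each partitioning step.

Partition 1: pivot=19 at index 3 -> [7, -5, -1, 19, 20]
Partition 2: pivot=-1 at index 1 -> [-5, -1, 7, 19, 20]


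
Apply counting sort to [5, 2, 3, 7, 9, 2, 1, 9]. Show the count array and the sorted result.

Count array: [0, 1, 2, 1, 0, 1, 0, 1, 0, 2]
(count[i] = number of elements equal to i)
Cumulative count: [0, 1, 3, 4, 4, 5, 5, 6, 6, 8]
Sorted: [1, 2, 2, 3, 5, 7, 9, 9]


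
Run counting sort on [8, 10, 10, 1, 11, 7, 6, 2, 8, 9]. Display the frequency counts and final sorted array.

Count array: [0, 1, 1, 0, 0, 0, 1, 1, 2, 1, 2, 1]
(count[i] = number of elements equal to i)
Cumulative count: [0, 1, 2, 2, 2, 2, 3, 4, 6, 7, 9, 10]
Sorted: [1, 2, 6, 7, 8, 8, 9, 10, 10, 11]


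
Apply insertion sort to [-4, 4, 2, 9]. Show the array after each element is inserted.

First element -4 is already 'sorted'
Insert 4: shifted 0 elements -> [-4, 4, 2, 9]
Insert 2: shifted 1 elements -> [-4, 2, 4, 9]
Insert 9: shifted 0 elements -> [-4, 2, 4, 9]


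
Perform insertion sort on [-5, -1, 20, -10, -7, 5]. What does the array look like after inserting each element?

First element -5 is already 'sorted'
Insert -1: shifted 0 elements -> [-5, -1, 20, -10, -7, 5]
Insert 20: shifted 0 elements -> [-5, -1, 20, -10, -7, 5]
Insert -10: shifted 3 elements -> [-10, -5, -1, 20, -7, 5]
Insert -7: shifted 3 elements -> [-10, -7, -5, -1, 20, 5]
Insert 5: shifted 1 elements -> [-10, -7, -5, -1, 5, 20]


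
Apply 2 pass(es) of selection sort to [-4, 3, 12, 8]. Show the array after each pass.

Pass 1: Select minimum -4 at index 0, swap -> [-4, 3, 12, 8]
Pass 2: Select minimum 3 at index 1, swap -> [-4, 3, 12, 8]


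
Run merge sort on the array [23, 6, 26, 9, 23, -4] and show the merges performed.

Divide and conquer:
  Merge [6] + [26] -> [6, 26]
  Merge [23] + [6, 26] -> [6, 23, 26]
  Merge [23] + [-4] -> [-4, 23]
  Merge [9] + [-4, 23] -> [-4, 9, 23]
  Merge [6, 23, 26] + [-4, 9, 23] -> [-4, 6, 9, 23, 23, 26]


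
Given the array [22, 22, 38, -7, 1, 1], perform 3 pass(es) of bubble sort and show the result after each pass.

After pass 1: [22, 22, -7, 1, 1, 38] (3 swaps)
After pass 2: [22, -7, 1, 1, 22, 38] (3 swaps)
After pass 3: [-7, 1, 1, 22, 22, 38] (3 swaps)
Total swaps: 9


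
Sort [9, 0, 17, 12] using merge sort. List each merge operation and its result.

Divide and conquer:
  Merge [9] + [0] -> [0, 9]
  Merge [17] + [12] -> [12, 17]
  Merge [0, 9] + [12, 17] -> [0, 9, 12, 17]


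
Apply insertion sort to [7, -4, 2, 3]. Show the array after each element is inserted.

First element 7 is already 'sorted'
Insert -4: shifted 1 elements -> [-4, 7, 2, 3]
Insert 2: shifted 1 elements -> [-4, 2, 7, 3]
Insert 3: shifted 1 elements -> [-4, 2, 3, 7]


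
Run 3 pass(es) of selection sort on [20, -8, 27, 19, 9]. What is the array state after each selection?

Pass 1: Select minimum -8 at index 1, swap -> [-8, 20, 27, 19, 9]
Pass 2: Select minimum 9 at index 4, swap -> [-8, 9, 27, 19, 20]
Pass 3: Select minimum 19 at index 3, swap -> [-8, 9, 19, 27, 20]


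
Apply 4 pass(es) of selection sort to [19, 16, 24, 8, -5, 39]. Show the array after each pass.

Pass 1: Select minimum -5 at index 4, swap -> [-5, 16, 24, 8, 19, 39]
Pass 2: Select minimum 8 at index 3, swap -> [-5, 8, 24, 16, 19, 39]
Pass 3: Select minimum 16 at index 3, swap -> [-5, 8, 16, 24, 19, 39]
Pass 4: Select minimum 19 at index 4, swap -> [-5, 8, 16, 19, 24, 39]


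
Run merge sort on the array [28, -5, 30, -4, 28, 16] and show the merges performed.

Divide and conquer:
  Merge [-5] + [30] -> [-5, 30]
  Merge [28] + [-5, 30] -> [-5, 28, 30]
  Merge [28] + [16] -> [16, 28]
  Merge [-4] + [16, 28] -> [-4, 16, 28]
  Merge [-5, 28, 30] + [-4, 16, 28] -> [-5, -4, 16, 28, 28, 30]


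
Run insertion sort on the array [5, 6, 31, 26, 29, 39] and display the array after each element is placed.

First element 5 is already 'sorted'
Insert 6: shifted 0 elements -> [5, 6, 31, 26, 29, 39]
Insert 31: shifted 0 elements -> [5, 6, 31, 26, 29, 39]
Insert 26: shifted 1 elements -> [5, 6, 26, 31, 29, 39]
Insert 29: shifted 1 elements -> [5, 6, 26, 29, 31, 39]
Insert 39: shifted 0 elements -> [5, 6, 26, 29, 31, 39]


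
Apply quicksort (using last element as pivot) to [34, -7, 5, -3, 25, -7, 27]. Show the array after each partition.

Partition 1: pivot=27 at index 5 -> [-7, 5, -3, 25, -7, 27, 34]
Partition 2: pivot=-7 at index 1 -> [-7, -7, -3, 25, 5, 27, 34]
Partition 3: pivot=5 at index 3 -> [-7, -7, -3, 5, 25, 27, 34]


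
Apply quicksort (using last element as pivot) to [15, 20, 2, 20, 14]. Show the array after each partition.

Partition 1: pivot=14 at index 1 -> [2, 14, 15, 20, 20]
Partition 2: pivot=20 at index 4 -> [2, 14, 15, 20, 20]
Partition 3: pivot=20 at index 3 -> [2, 14, 15, 20, 20]


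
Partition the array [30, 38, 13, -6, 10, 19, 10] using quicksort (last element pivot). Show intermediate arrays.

Partition 1: pivot=10 at index 2 -> [-6, 10, 10, 30, 38, 19, 13]
Partition 2: pivot=10 at index 1 -> [-6, 10, 10, 30, 38, 19, 13]
Partition 3: pivot=13 at index 3 -> [-6, 10, 10, 13, 38, 19, 30]
Partition 4: pivot=30 at index 5 -> [-6, 10, 10, 13, 19, 30, 38]


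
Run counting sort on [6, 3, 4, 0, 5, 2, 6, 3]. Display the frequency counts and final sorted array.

Count array: [1, 0, 1, 2, 1, 1, 2]
(count[i] = number of elements equal to i)
Cumulative count: [1, 1, 2, 4, 5, 6, 8]
Sorted: [0, 2, 3, 3, 4, 5, 6, 6]


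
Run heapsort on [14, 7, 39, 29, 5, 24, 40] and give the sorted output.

Build heap: [40, 29, 39, 7, 5, 24, 14]
Extract 40: [39, 29, 24, 7, 5, 14, 40]
Extract 39: [29, 14, 24, 7, 5, 39, 40]
Extract 29: [24, 14, 5, 7, 29, 39, 40]
Extract 24: [14, 7, 5, 24, 29, 39, 40]
Extract 14: [7, 5, 14, 24, 29, 39, 40]
Extract 7: [5, 7, 14, 24, 29, 39, 40]


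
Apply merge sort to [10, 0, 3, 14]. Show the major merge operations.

Divide and conquer:
  Merge [10] + [0] -> [0, 10]
  Merge [3] + [14] -> [3, 14]
  Merge [0, 10] + [3, 14] -> [0, 3, 10, 14]


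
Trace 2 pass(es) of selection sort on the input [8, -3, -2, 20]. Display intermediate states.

Pass 1: Select minimum -3 at index 1, swap -> [-3, 8, -2, 20]
Pass 2: Select minimum -2 at index 2, swap -> [-3, -2, 8, 20]


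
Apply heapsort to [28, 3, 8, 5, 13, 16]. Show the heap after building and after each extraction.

Build heap: [28, 13, 16, 5, 3, 8]
Extract 28: [16, 13, 8, 5, 3, 28]
Extract 16: [13, 5, 8, 3, 16, 28]
Extract 13: [8, 5, 3, 13, 16, 28]
Extract 8: [5, 3, 8, 13, 16, 28]
Extract 5: [3, 5, 8, 13, 16, 28]


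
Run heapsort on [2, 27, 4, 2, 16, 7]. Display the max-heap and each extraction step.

Build heap: [27, 16, 7, 2, 2, 4]
Extract 27: [16, 4, 7, 2, 2, 27]
Extract 16: [7, 4, 2, 2, 16, 27]
Extract 7: [4, 2, 2, 7, 16, 27]
Extract 4: [2, 2, 4, 7, 16, 27]
Extract 2: [2, 2, 4, 7, 16, 27]


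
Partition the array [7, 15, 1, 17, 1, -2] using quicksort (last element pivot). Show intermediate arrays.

Partition 1: pivot=-2 at index 0 -> [-2, 15, 1, 17, 1, 7]
Partition 2: pivot=7 at index 3 -> [-2, 1, 1, 7, 15, 17]
Partition 3: pivot=1 at index 2 -> [-2, 1, 1, 7, 15, 17]
Partition 4: pivot=17 at index 5 -> [-2, 1, 1, 7, 15, 17]


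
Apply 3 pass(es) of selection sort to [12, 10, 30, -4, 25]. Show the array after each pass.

Pass 1: Select minimum -4 at index 3, swap -> [-4, 10, 30, 12, 25]
Pass 2: Select minimum 10 at index 1, swap -> [-4, 10, 30, 12, 25]
Pass 3: Select minimum 12 at index 3, swap -> [-4, 10, 12, 30, 25]


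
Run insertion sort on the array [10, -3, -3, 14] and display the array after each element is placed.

First element 10 is already 'sorted'
Insert -3: shifted 1 elements -> [-3, 10, -3, 14]
Insert -3: shifted 1 elements -> [-3, -3, 10, 14]
Insert 14: shifted 0 elements -> [-3, -3, 10, 14]


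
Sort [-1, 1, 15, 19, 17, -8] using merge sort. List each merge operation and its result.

Divide and conquer:
  Merge [1] + [15] -> [1, 15]
  Merge [-1] + [1, 15] -> [-1, 1, 15]
  Merge [17] + [-8] -> [-8, 17]
  Merge [19] + [-8, 17] -> [-8, 17, 19]
  Merge [-1, 1, 15] + [-8, 17, 19] -> [-8, -1, 1, 15, 17, 19]


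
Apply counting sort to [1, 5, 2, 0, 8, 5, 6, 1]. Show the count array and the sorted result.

Count array: [1, 2, 1, 0, 0, 2, 1, 0, 1]
(count[i] = number of elements equal to i)
Cumulative count: [1, 3, 4, 4, 4, 6, 7, 7, 8]
Sorted: [0, 1, 1, 2, 5, 5, 6, 8]


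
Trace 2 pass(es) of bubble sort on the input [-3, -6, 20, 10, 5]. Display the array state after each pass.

After pass 1: [-6, -3, 10, 5, 20] (3 swaps)
After pass 2: [-6, -3, 5, 10, 20] (1 swaps)
Total swaps: 4


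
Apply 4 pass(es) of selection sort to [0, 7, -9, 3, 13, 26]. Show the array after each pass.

Pass 1: Select minimum -9 at index 2, swap -> [-9, 7, 0, 3, 13, 26]
Pass 2: Select minimum 0 at index 2, swap -> [-9, 0, 7, 3, 13, 26]
Pass 3: Select minimum 3 at index 3, swap -> [-9, 0, 3, 7, 13, 26]
Pass 4: Select minimum 7 at index 3, swap -> [-9, 0, 3, 7, 13, 26]


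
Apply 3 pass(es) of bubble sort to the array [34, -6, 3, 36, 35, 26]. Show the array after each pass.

After pass 1: [-6, 3, 34, 35, 26, 36] (4 swaps)
After pass 2: [-6, 3, 34, 26, 35, 36] (1 swaps)
After pass 3: [-6, 3, 26, 34, 35, 36] (1 swaps)
Total swaps: 6


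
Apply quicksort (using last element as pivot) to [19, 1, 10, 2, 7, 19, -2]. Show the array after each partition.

Partition 1: pivot=-2 at index 0 -> [-2, 1, 10, 2, 7, 19, 19]
Partition 2: pivot=19 at index 6 -> [-2, 1, 10, 2, 7, 19, 19]
Partition 3: pivot=19 at index 5 -> [-2, 1, 10, 2, 7, 19, 19]
Partition 4: pivot=7 at index 3 -> [-2, 1, 2, 7, 10, 19, 19]
Partition 5: pivot=2 at index 2 -> [-2, 1, 2, 7, 10, 19, 19]


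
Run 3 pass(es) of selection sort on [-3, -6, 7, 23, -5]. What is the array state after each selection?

Pass 1: Select minimum -6 at index 1, swap -> [-6, -3, 7, 23, -5]
Pass 2: Select minimum -5 at index 4, swap -> [-6, -5, 7, 23, -3]
Pass 3: Select minimum -3 at index 4, swap -> [-6, -5, -3, 23, 7]


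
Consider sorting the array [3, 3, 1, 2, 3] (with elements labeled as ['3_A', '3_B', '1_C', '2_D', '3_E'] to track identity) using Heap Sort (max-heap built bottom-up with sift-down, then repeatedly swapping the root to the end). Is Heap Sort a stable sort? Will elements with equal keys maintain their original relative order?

Trace Heap Sort on the labeled array (the key is the number; the letter only tracks identity):
  Build max-heap: [3_A, 3_B, 1_C, 2_D, 3_E]
  Swap root 3_A to index 4, re-heapify first 4 -> [3_E, 3_B, 1_C, 2_D, 3_A]
  Swap root 3_E to index 3, re-heapify first 3 -> [3_B, 2_D, 1_C, 3_E, 3_A]
  Swap root 3_B to index 2, re-heapify first 2 -> [2_D, 1_C, 3_B, 3_E, 3_A]
  Swap root 2_D to index 1, re-heapify first 1 -> [1_C, 2_D, 3_B, 3_E, 3_A]
Final order: [1_C, 2_D, 3_B, 3_E, 3_A]
Equal keys:
  value 3: originally 3_A, 3_B, 3_E; after sorting 3_B, 3_E, 3_A -> order changed
Equal keys were reordered, so Heap Sort is not stable: heap construction and root-to-end swaps move elements without regard to the original order of equal keys. (One such input is enough; an unstable sort may happen to preserve order on other inputs, but it gives no guarantee.)
Answer: Not stable


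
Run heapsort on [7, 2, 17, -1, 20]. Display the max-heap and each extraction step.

Build heap: [20, 7, 17, -1, 2]
Extract 20: [17, 7, 2, -1, 20]
Extract 17: [7, -1, 2, 17, 20]
Extract 7: [2, -1, 7, 17, 20]
Extract 2: [-1, 2, 7, 17, 20]


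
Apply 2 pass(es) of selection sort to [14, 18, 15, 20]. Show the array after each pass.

Pass 1: Select minimum 14 at index 0, swap -> [14, 18, 15, 20]
Pass 2: Select minimum 15 at index 2, swap -> [14, 15, 18, 20]


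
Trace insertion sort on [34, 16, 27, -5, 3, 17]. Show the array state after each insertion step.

First element 34 is already 'sorted'
Insert 16: shifted 1 elements -> [16, 34, 27, -5, 3, 17]
Insert 27: shifted 1 elements -> [16, 27, 34, -5, 3, 17]
Insert -5: shifted 3 elements -> [-5, 16, 27, 34, 3, 17]
Insert 3: shifted 3 elements -> [-5, 3, 16, 27, 34, 17]
Insert 17: shifted 2 elements -> [-5, 3, 16, 17, 27, 34]


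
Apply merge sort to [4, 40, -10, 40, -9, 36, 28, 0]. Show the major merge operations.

Divide and conquer:
  Merge [4] + [40] -> [4, 40]
  Merge [-10] + [40] -> [-10, 40]
  Merge [4, 40] + [-10, 40] -> [-10, 4, 40, 40]
  Merge [-9] + [36] -> [-9, 36]
  Merge [28] + [0] -> [0, 28]
  Merge [-9, 36] + [0, 28] -> [-9, 0, 28, 36]
  Merge [-10, 4, 40, 40] + [-9, 0, 28, 36] -> [-10, -9, 0, 4, 28, 36, 40, 40]


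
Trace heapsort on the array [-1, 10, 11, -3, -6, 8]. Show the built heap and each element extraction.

Build heap: [11, 10, 8, -3, -6, -1]
Extract 11: [10, -1, 8, -3, -6, 11]
Extract 10: [8, -1, -6, -3, 10, 11]
Extract 8: [-1, -3, -6, 8, 10, 11]
Extract -1: [-3, -6, -1, 8, 10, 11]
Extract -3: [-6, -3, -1, 8, 10, 11]


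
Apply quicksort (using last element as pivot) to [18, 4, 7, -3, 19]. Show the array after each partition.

Partition 1: pivot=19 at index 4 -> [18, 4, 7, -3, 19]
Partition 2: pivot=-3 at index 0 -> [-3, 4, 7, 18, 19]
Partition 3: pivot=18 at index 3 -> [-3, 4, 7, 18, 19]
Partition 4: pivot=7 at index 2 -> [-3, 4, 7, 18, 19]


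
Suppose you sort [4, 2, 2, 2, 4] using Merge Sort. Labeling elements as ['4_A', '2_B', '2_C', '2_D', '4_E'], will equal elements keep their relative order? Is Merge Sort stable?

Trace Merge Sort on the labeled array (the key is the number; the letter only tracks identity):
  Merge [4_A] + [2_B] -> [2_B, 4_A]
  Merge [2_D] + [4_E] -> [2_D, 4_E]
  Merge [2_C] + [2_D, 4_E] -> [2_C, 2_D, 4_E]
  Merge [2_B, 4_A] + [2_C, 2_D, 4_E] -> [2_B, 2_C, 2_D, 4_A, 4_E]
Final order: [2_B, 2_C, 2_D, 4_A, 4_E]
Equal keys:
  value 2: originally 2_B, 2_C, 2_D; after sorting 2_B, 2_C, 2_D -> order preserved
  value 4: originally 4_A, 4_E; after sorting 4_A, 4_E -> order preserved
All equal keys kept their original relative order. Merge Sort is stable: when the heads of the two halves are equal the merge takes from the left half first.
Answer: Stable


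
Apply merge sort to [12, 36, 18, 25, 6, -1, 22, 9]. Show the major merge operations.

Divide and conquer:
  Merge [12] + [36] -> [12, 36]
  Merge [18] + [25] -> [18, 25]
  Merge [12, 36] + [18, 25] -> [12, 18, 25, 36]
  Merge [6] + [-1] -> [-1, 6]
  Merge [22] + [9] -> [9, 22]
  Merge [-1, 6] + [9, 22] -> [-1, 6, 9, 22]
  Merge [12, 18, 25, 36] + [-1, 6, 9, 22] -> [-1, 6, 9, 12, 18, 22, 25, 36]


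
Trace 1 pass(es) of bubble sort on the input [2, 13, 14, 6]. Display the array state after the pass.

After pass 1: [2, 13, 6, 14] (1 swaps)
Total swaps: 1


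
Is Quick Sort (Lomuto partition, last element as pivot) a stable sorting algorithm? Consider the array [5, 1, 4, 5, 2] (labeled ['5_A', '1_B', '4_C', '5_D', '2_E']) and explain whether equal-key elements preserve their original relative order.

Trace Quick Sort on the labeled array (the key is the number; the letter only tracks identity):
  Partition indices 0..4 around pivot 2_E -> [1_B, 2_E, 4_C, 5_D, 5_A]
  Partition indices 2..4 around pivot 5_A -> [1_B, 2_E, 4_C, 5_D, 5_A]
  Partition indices 2..3 around pivot 5_D -> [1_B, 2_E, 4_C, 5_D, 5_A]
Final order: [1_B, 2_E, 4_C, 5_D, 5_A]
Equal keys:
  value 5: originally 5_A, 5_D; after sorting 5_D, 5_A -> order changed
Equal keys were reordered, so Quick Sort is not stable: partition swaps elements across long distances and can reorder equal keys. (One such input is enough; an unstable sort may happen to preserve order on other inputs, but it gives no guarantee.)
Answer: Not stable


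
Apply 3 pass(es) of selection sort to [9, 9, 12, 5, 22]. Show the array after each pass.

Pass 1: Select minimum 5 at index 3, swap -> [5, 9, 12, 9, 22]
Pass 2: Select minimum 9 at index 1, swap -> [5, 9, 12, 9, 22]
Pass 3: Select minimum 9 at index 3, swap -> [5, 9, 9, 12, 22]


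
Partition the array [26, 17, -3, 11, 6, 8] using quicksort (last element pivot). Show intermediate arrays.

Partition 1: pivot=8 at index 2 -> [-3, 6, 8, 11, 17, 26]
Partition 2: pivot=6 at index 1 -> [-3, 6, 8, 11, 17, 26]
Partition 3: pivot=26 at index 5 -> [-3, 6, 8, 11, 17, 26]
Partition 4: pivot=17 at index 4 -> [-3, 6, 8, 11, 17, 26]


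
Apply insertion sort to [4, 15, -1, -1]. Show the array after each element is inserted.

First element 4 is already 'sorted'
Insert 15: shifted 0 elements -> [4, 15, -1, -1]
Insert -1: shifted 2 elements -> [-1, 4, 15, -1]
Insert -1: shifted 2 elements -> [-1, -1, 4, 15]


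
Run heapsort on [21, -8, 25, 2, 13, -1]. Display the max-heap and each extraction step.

Build heap: [25, 13, 21, 2, -8, -1]
Extract 25: [21, 13, -1, 2, -8, 25]
Extract 21: [13, 2, -1, -8, 21, 25]
Extract 13: [2, -8, -1, 13, 21, 25]
Extract 2: [-1, -8, 2, 13, 21, 25]
Extract -1: [-8, -1, 2, 13, 21, 25]


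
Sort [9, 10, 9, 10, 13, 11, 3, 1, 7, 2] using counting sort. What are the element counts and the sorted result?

Count array: [0, 1, 1, 1, 0, 0, 0, 1, 0, 2, 2, 1, 0, 1]
(count[i] = number of elements equal to i)
Cumulative count: [0, 1, 2, 3, 3, 3, 3, 4, 4, 6, 8, 9, 9, 10]
Sorted: [1, 2, 3, 7, 9, 9, 10, 10, 11, 13]


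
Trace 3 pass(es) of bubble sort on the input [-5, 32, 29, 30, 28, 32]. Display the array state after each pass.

After pass 1: [-5, 29, 30, 28, 32, 32] (3 swaps)
After pass 2: [-5, 29, 28, 30, 32, 32] (1 swaps)
After pass 3: [-5, 28, 29, 30, 32, 32] (1 swaps)
Total swaps: 5


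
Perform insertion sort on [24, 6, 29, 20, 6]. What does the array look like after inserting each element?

First element 24 is already 'sorted'
Insert 6: shifted 1 elements -> [6, 24, 29, 20, 6]
Insert 29: shifted 0 elements -> [6, 24, 29, 20, 6]
Insert 20: shifted 2 elements -> [6, 20, 24, 29, 6]
Insert 6: shifted 3 elements -> [6, 6, 20, 24, 29]


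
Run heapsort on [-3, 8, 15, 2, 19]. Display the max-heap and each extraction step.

Build heap: [19, 8, 15, 2, -3]
Extract 19: [15, 8, -3, 2, 19]
Extract 15: [8, 2, -3, 15, 19]
Extract 8: [2, -3, 8, 15, 19]
Extract 2: [-3, 2, 8, 15, 19]


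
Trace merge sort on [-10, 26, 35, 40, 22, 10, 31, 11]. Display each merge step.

Divide and conquer:
  Merge [-10] + [26] -> [-10, 26]
  Merge [35] + [40] -> [35, 40]
  Merge [-10, 26] + [35, 40] -> [-10, 26, 35, 40]
  Merge [22] + [10] -> [10, 22]
  Merge [31] + [11] -> [11, 31]
  Merge [10, 22] + [11, 31] -> [10, 11, 22, 31]
  Merge [-10, 26, 35, 40] + [10, 11, 22, 31] -> [-10, 10, 11, 22, 26, 31, 35, 40]


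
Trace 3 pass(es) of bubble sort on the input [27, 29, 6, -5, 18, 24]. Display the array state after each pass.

After pass 1: [27, 6, -5, 18, 24, 29] (4 swaps)
After pass 2: [6, -5, 18, 24, 27, 29] (4 swaps)
After pass 3: [-5, 6, 18, 24, 27, 29] (1 swaps)
Total swaps: 9


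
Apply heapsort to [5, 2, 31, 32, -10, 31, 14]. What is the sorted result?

Build heap: [32, 5, 31, 2, -10, 31, 14]
Extract 32: [31, 5, 31, 2, -10, 14, 32]
Extract 31: [31, 5, 14, 2, -10, 31, 32]
Extract 31: [14, 5, -10, 2, 31, 31, 32]
Extract 14: [5, 2, -10, 14, 31, 31, 32]
Extract 5: [2, -10, 5, 14, 31, 31, 32]
Extract 2: [-10, 2, 5, 14, 31, 31, 32]


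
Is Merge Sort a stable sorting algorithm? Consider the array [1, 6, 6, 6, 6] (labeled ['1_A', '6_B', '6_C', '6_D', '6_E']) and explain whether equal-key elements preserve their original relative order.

Trace Merge Sort on the labeled array (the key is the number; the letter only tracks identity):
  Merge [1_A] + [6_B] -> [1_A, 6_B]
  Merge [6_D] + [6_E] -> [6_D, 6_E]
  Merge [6_C] + [6_D, 6_E] -> [6_C, 6_D, 6_E]
  Merge [1_A, 6_B] + [6_C, 6_D, 6_E] -> [1_A, 6_B, 6_C, 6_D, 6_E]
Final order: [1_A, 6_B, 6_C, 6_D, 6_E]
Equal keys:
  value 6: originally 6_B, 6_C, 6_D, 6_E; after sorting 6_B, 6_C, 6_D, 6_E -> order preserved
All equal keys kept their original relative order. Merge Sort is stable: when the heads of the two halves are equal the merge takes from the left half first.
Answer: Stable


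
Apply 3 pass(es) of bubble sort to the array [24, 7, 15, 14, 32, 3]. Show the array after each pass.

After pass 1: [7, 15, 14, 24, 3, 32] (4 swaps)
After pass 2: [7, 14, 15, 3, 24, 32] (2 swaps)
After pass 3: [7, 14, 3, 15, 24, 32] (1 swaps)
Total swaps: 7


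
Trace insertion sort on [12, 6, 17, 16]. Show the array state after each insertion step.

First element 12 is already 'sorted'
Insert 6: shifted 1 elements -> [6, 12, 17, 16]
Insert 17: shifted 0 elements -> [6, 12, 17, 16]
Insert 16: shifted 1 elements -> [6, 12, 16, 17]


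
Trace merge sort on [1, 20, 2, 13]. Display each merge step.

Divide and conquer:
  Merge [1] + [20] -> [1, 20]
  Merge [2] + [13] -> [2, 13]
  Merge [1, 20] + [2, 13] -> [1, 2, 13, 20]


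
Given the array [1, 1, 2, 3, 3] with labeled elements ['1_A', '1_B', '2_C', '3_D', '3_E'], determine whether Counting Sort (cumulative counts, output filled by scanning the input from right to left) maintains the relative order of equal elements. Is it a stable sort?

Trace Counting Sort on the labeled array (the key is the number; the letter only tracks identity):
  Counts for values 0..3: [0, 2, 1, 2]
  Cumulative counts: [0, 2, 3, 5]
  Scan right to left: place 3_E at output index 4
  Scan right to left: place 3_D at output index 3
  Scan right to left: place 2_C at output index 2
  Scan right to left: place 1_B at output index 1
  Scan right to left: place 1_A at output index 0
  Output: [1_A, 1_B, 2_C, 3_D, 3_E]
Equal keys:
  value 1: originally 1_A, 1_B; after sorting 1_A, 1_B -> order preserved
  value 3: originally 3_D, 3_E; after sorting 3_D, 3_E -> order preserved
All equal keys kept their original relative order. Counting Sort is stable: scanning the input right to left with decreasing cumulative counts places later duplicates at later output positions.
Answer: Stable


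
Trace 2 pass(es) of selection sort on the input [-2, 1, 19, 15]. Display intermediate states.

Pass 1: Select minimum -2 at index 0, swap -> [-2, 1, 19, 15]
Pass 2: Select minimum 1 at index 1, swap -> [-2, 1, 19, 15]


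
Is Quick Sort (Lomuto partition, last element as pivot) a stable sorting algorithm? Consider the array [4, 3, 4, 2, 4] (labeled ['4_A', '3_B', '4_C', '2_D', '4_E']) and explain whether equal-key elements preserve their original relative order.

Trace Quick Sort on the labeled array (the key is the number; the letter only tracks identity):
  Partition indices 0..4 around pivot 4_E -> [4_A, 3_B, 4_C, 2_D, 4_E]
  Partition indices 0..3 around pivot 2_D -> [2_D, 3_B, 4_C, 4_A, 4_E]
  Partition indices 1..3 around pivot 4_A -> [2_D, 3_B, 4_C, 4_A, 4_E]
  Partition indices 1..2 around pivot 4_C -> [2_D, 3_B, 4_C, 4_A, 4_E]
Final order: [2_D, 3_B, 4_C, 4_A, 4_E]
Equal keys:
  value 4: originally 4_A, 4_C, 4_E; after sorting 4_C, 4_A, 4_E -> order changed
Equal keys were reordered, so Quick Sort is not stable: partition swaps elements across long distances and can reorder equal keys. (One such input is enough; an unstable sort may happen to preserve order on other inputs, but it gives no guarantee.)
Answer: Not stable


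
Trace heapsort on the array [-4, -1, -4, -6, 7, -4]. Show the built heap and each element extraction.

Build heap: [7, -1, -4, -6, -4, -4]
Extract 7: [-1, -4, -4, -6, -4, 7]
Extract -1: [-4, -4, -4, -6, -1, 7]
Extract -4: [-4, -6, -4, -4, -1, 7]
Extract -4: [-4, -6, -4, -4, -1, 7]
Extract -4: [-6, -4, -4, -4, -1, 7]


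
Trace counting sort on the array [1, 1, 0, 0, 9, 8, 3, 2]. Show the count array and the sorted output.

Count array: [2, 2, 1, 1, 0, 0, 0, 0, 1, 1]
(count[i] = number of elements equal to i)
Cumulative count: [2, 4, 5, 6, 6, 6, 6, 6, 7, 8]
Sorted: [0, 0, 1, 1, 2, 3, 8, 9]


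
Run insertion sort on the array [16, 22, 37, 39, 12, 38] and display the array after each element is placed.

First element 16 is already 'sorted'
Insert 22: shifted 0 elements -> [16, 22, 37, 39, 12, 38]
Insert 37: shifted 0 elements -> [16, 22, 37, 39, 12, 38]
Insert 39: shifted 0 elements -> [16, 22, 37, 39, 12, 38]
Insert 12: shifted 4 elements -> [12, 16, 22, 37, 39, 38]
Insert 38: shifted 1 elements -> [12, 16, 22, 37, 38, 39]


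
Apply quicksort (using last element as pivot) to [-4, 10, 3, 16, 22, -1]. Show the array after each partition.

Partition 1: pivot=-1 at index 1 -> [-4, -1, 3, 16, 22, 10]
Partition 2: pivot=10 at index 3 -> [-4, -1, 3, 10, 22, 16]
Partition 3: pivot=16 at index 4 -> [-4, -1, 3, 10, 16, 22]


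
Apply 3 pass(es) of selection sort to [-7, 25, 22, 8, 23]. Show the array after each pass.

Pass 1: Select minimum -7 at index 0, swap -> [-7, 25, 22, 8, 23]
Pass 2: Select minimum 8 at index 3, swap -> [-7, 8, 22, 25, 23]
Pass 3: Select minimum 22 at index 2, swap -> [-7, 8, 22, 25, 23]


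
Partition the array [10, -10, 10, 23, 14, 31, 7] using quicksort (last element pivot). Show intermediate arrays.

Partition 1: pivot=7 at index 1 -> [-10, 7, 10, 23, 14, 31, 10]
Partition 2: pivot=10 at index 3 -> [-10, 7, 10, 10, 14, 31, 23]
Partition 3: pivot=23 at index 5 -> [-10, 7, 10, 10, 14, 23, 31]


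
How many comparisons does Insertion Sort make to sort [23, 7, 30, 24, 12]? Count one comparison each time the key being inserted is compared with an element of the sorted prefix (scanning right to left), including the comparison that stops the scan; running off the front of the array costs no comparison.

Insert 7: 23 > 7 (shift), reached front = 1 comparison(s) -> [7, 23, 30, 24, 12]
Insert 30: 23 <= 30 (stop) = 1 comparison(s) -> [7, 23, 30, 24, 12]
Insert 24: 30 > 24 (shift), 23 <= 24 (stop) = 2 comparison(s) -> [7, 23, 24, 30, 12]
Insert 12: 30 > 12 (shift), 24 > 12 (shift), 23 > 12 (shift), 7 <= 12 (stop) = 4 comparison(s) -> [7, 12, 23, 24, 30]
Total comparisons: 1 + 1 + 2 + 4 = 8


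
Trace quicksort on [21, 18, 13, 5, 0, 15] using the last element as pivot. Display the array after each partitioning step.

Partition 1: pivot=15 at index 3 -> [13, 5, 0, 15, 21, 18]
Partition 2: pivot=0 at index 0 -> [0, 5, 13, 15, 21, 18]
Partition 3: pivot=13 at index 2 -> [0, 5, 13, 15, 21, 18]
Partition 4: pivot=18 at index 4 -> [0, 5, 13, 15, 18, 21]


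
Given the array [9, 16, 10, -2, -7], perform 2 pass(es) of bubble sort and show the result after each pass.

After pass 1: [9, 10, -2, -7, 16] (3 swaps)
After pass 2: [9, -2, -7, 10, 16] (2 swaps)
Total swaps: 5


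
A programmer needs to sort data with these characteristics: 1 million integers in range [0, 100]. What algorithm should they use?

Best choice: Counting sort
Reason: O(n + k) where k=100 is small; linear time beats O(n log n)


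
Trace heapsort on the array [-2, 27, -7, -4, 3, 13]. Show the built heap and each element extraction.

Build heap: [27, 3, 13, -4, -2, -7]
Extract 27: [13, 3, -7, -4, -2, 27]
Extract 13: [3, -2, -7, -4, 13, 27]
Extract 3: [-2, -4, -7, 3, 13, 27]
Extract -2: [-4, -7, -2, 3, 13, 27]
Extract -4: [-7, -4, -2, 3, 13, 27]


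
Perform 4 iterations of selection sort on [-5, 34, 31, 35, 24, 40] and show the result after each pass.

Pass 1: Select minimum -5 at index 0, swap -> [-5, 34, 31, 35, 24, 40]
Pass 2: Select minimum 24 at index 4, swap -> [-5, 24, 31, 35, 34, 40]
Pass 3: Select minimum 31 at index 2, swap -> [-5, 24, 31, 35, 34, 40]
Pass 4: Select minimum 34 at index 4, swap -> [-5, 24, 31, 34, 35, 40]


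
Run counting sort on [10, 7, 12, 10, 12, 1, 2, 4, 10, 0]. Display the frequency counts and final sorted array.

Count array: [1, 1, 1, 0, 1, 0, 0, 1, 0, 0, 3, 0, 2]
(count[i] = number of elements equal to i)
Cumulative count: [1, 2, 3, 3, 4, 4, 4, 5, 5, 5, 8, 8, 10]
Sorted: [0, 1, 2, 4, 7, 10, 10, 10, 12, 12]


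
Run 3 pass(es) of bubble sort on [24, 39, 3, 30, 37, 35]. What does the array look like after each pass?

After pass 1: [24, 3, 30, 37, 35, 39] (4 swaps)
After pass 2: [3, 24, 30, 35, 37, 39] (2 swaps)
After pass 3: [3, 24, 30, 35, 37, 39] (0 swaps)
Total swaps: 6


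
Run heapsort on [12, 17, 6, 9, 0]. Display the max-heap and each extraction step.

Build heap: [17, 12, 6, 9, 0]
Extract 17: [12, 9, 6, 0, 17]
Extract 12: [9, 0, 6, 12, 17]
Extract 9: [6, 0, 9, 12, 17]
Extract 6: [0, 6, 9, 12, 17]


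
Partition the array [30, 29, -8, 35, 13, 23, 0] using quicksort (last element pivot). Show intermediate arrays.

Partition 1: pivot=0 at index 1 -> [-8, 0, 30, 35, 13, 23, 29]
Partition 2: pivot=29 at index 4 -> [-8, 0, 13, 23, 29, 35, 30]
Partition 3: pivot=23 at index 3 -> [-8, 0, 13, 23, 29, 35, 30]
Partition 4: pivot=30 at index 5 -> [-8, 0, 13, 23, 29, 30, 35]


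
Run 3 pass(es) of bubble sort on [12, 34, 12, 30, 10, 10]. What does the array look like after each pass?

After pass 1: [12, 12, 30, 10, 10, 34] (4 swaps)
After pass 2: [12, 12, 10, 10, 30, 34] (2 swaps)
After pass 3: [12, 10, 10, 12, 30, 34] (2 swaps)
Total swaps: 8
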